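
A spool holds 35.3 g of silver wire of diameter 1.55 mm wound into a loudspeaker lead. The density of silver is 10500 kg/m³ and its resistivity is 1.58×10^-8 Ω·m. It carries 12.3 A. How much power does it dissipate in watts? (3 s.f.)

2.26 W

A = π(d/2)² = π(7.7500e-04 m)² = 1.8869e-06 m²
L = m/(density·A) = 0.0353/(10500×1.8869e-06) = 1.782 m
R = ρL/A = (1.58×10^-8)(1.782)/(1.8869e-06) = 0.01492 Ω
P = I²R = (12.3)² × 0.01492 = 2.26 W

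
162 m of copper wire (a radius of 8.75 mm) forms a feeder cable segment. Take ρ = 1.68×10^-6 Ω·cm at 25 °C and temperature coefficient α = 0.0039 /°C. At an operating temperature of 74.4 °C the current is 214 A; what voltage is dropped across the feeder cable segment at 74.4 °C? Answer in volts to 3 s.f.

ρ = 1.68×10^-6 Ω·cm = 1.68×10^-8 Ω·m
A = πr² = π(8.7500e-03 m)² = 2.405e-04 m²
R₍25₎ = ρL/A = (1.68×10^-8)(162)/(2.405e-04) = 0.01132 Ω
R₍74.4₎ = R₍25₎(1 + αΔT) = 0.01132 × (1 + 0.0039×49.4) = 0.0135 Ω
V = IR = 214 × 0.0135 = 2.89 V

2.89 V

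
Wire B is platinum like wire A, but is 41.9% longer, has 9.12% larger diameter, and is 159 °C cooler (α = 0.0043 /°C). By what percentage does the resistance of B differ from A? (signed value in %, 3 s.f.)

-62.3%

R ∝ ρL/d² with ρ ∝ (1+αΔT), so R_B/R_A = (1 + 41.9/100) × (1 + 9.12/100)⁻² × (1 − 0.0043×159)
= 1.419 × 0.8398 × 0.3163 = 0.3769
(R_B − R_A)/R_A = 0.3769 − 1 = -62.3%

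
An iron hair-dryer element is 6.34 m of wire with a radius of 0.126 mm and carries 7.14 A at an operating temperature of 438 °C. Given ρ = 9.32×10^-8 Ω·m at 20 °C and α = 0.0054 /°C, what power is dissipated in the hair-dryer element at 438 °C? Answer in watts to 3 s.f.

1970 W

A = πr² = π(1.2600e-04 m)² = 4.988e-08 m²
R₍20₎ = ρL/A = (9.32×10^-8)(6.34)/(4.988e-08) = 11.85 Ω
R₍438₎ = R₍20₎(1 + αΔT) = 11.85 × (1 + 0.0054×418) = 38.59 Ω
P = I²R = (7.14)² × 38.59 = 1970 W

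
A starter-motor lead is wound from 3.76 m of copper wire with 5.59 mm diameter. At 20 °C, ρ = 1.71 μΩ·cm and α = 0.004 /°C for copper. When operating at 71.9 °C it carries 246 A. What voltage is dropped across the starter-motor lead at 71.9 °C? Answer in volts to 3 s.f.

ρ = 1.71 μΩ·cm = 1.71×10^-8 Ω·m
A = π(d/2)² = π(2.7950e-03 m)² = 2.454e-05 m²
R₍20₎ = ρL/A = (1.71×10^-8)(3.76)/(2.454e-05) = 0.00262 Ω
R₍71.9₎ = R₍20₎(1 + αΔT) = 0.00262 × (1 + 0.004×51.9) = 0.003164 Ω
V = IR = 246 × 0.003164 = 0.778 V

0.778 V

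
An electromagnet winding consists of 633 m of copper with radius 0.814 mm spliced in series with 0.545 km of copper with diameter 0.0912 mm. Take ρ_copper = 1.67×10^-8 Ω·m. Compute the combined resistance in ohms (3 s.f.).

Segment 1: A = πr² = π(8.1400e-04 m)² = 2.082e-06 m²
R₁ = ρL/A = (1.67×10^-8)(633)/(2.082e-06) = 5.078 Ω
Segment 2: A = π(d/2)² = π(4.5600e-05 m)² = 6.533e-09 m²
R₂ = (1.67×10^-8)(545)/(6.533e-09) = 1393 Ω
R = R₁ + R₂ = 1400 Ω

1400 Ω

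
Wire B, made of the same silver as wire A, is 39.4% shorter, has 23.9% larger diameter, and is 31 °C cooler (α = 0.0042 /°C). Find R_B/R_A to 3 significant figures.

0.343

R ∝ ρL/d² with ρ ∝ (1+αΔT), so R_B/R_A = (1 − 39.4/100) × (1 + 23.9/100)⁻² × (1 − 0.0042×31)
= 0.606 × 0.6514 × 0.8698 = 0.343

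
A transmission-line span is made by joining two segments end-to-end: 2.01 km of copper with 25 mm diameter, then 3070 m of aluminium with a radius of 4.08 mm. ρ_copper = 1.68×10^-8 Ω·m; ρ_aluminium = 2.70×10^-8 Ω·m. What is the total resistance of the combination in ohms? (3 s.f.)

1.65 Ω

Segment 1: A = π(d/2)² = π(1.2500e-02 m)² = 4.909e-04 m²
R₁ = ρL/A = (1.68×10^-8)(2010)/(4.909e-04) = 0.06879 Ω
Segment 2: A = πr² = π(4.0800e-03 m)² = 5.230e-05 m²
R₂ = (2.70×10^-8)(3070)/(5.230e-05) = 1.585 Ω
R = R₁ + R₂ = 1.65 Ω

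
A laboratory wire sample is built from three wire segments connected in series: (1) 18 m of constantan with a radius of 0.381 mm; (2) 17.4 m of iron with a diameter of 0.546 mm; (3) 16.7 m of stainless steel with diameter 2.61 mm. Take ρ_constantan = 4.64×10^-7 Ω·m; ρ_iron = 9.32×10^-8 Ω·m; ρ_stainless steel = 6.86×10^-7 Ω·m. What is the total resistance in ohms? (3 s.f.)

Seg 1: A = πr² = π(3.8100e-04 m)² = 4.560e-07 m²
R_1 = (4.64×10^-7)(18)/(4.560e-07) = 18.31 Ω
Seg 2: A = π(d/2)² = π(2.7300e-04 m)² = 2.341e-07 m²
R_2 = (9.32×10^-8)(17.4)/(2.341e-07) = 6.926 Ω
Seg 3: A = π(d/2)² = π(1.3050e-03 m)² = 5.350e-06 m²
R_3 = (6.86×10^-7)(16.7)/(5.350e-06) = 2.141 Ω
R_total = R_1 + R_2 + R_3 = 27.4 Ω

27.4 Ω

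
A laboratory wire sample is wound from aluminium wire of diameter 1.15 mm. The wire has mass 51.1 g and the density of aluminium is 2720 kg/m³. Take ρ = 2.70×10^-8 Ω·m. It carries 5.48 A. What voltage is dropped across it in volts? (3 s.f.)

2.58 V

A = π(d/2)² = π(5.7500e-04 m)² = 1.0387e-06 m²
L = m/(density·A) = 0.0511/(2720×1.0387e-06) = 18.09 m
R = ρL/A = (2.70×10^-8)(18.09)/(1.0387e-06) = 0.4702 Ω
V = IR = 5.48 × 0.4702 = 2.58 V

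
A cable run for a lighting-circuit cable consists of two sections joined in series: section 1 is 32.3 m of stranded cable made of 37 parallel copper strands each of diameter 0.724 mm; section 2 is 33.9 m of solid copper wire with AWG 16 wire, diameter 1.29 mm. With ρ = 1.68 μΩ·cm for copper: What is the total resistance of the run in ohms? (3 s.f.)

0.471 Ω

ρ = 1.68 μΩ·cm = 1.68×10^-8 Ω·m
Section 1: A_strand = π(3.6200e-04)² = 4.117e-07 m²; R₁ = ρL/(N·A_s) = (1.68×10^-8)(32.3)/(37×4.117e-07) = 0.03562 Ω
Section 2: A = π(1.29/2 mm)² = π(6.4500e-04 m)² = 1.307e-06 m²
R₂ = (1.68×10^-8)(33.9)/(1.307e-06) = 0.4358 Ω
R = R₁ + R₂ = 0.471 Ω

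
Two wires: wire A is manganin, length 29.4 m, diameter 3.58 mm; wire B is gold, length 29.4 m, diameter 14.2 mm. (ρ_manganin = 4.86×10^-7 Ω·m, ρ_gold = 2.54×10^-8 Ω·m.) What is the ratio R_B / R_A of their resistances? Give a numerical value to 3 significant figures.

0.00332

R ∝ ρL/d², so R_B/R_A = (ρ_B/ρ_A) × (d_A/d_B)²
= (2.54×10^-8/4.86×10^-7) × (3.58/14.2)² = 0.00332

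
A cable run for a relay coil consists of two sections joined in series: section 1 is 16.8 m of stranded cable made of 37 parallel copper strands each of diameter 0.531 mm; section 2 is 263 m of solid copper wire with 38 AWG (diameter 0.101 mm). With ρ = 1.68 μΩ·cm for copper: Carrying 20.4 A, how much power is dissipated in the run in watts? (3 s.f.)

2.30×10^5 W

ρ = 1.68 μΩ·cm = 1.68×10^-8 Ω·m
Section 1: A_strand = π(2.6550e-04)² = 2.215e-07 m²; R₁ = ρL/(N·A_s) = (1.68×10^-8)(16.8)/(37×2.215e-07) = 0.03445 Ω
Section 2: A = π(0.101/2 mm)² = π(5.0500e-05 m)² = 8.012e-09 m²
R₂ = (1.68×10^-8)(263)/(8.012e-09) = 551.5 Ω
R = R₁ + R₂ = 551.5 Ω
P = I²R = (20.4)² × 551.5 = 2.30×10^5 W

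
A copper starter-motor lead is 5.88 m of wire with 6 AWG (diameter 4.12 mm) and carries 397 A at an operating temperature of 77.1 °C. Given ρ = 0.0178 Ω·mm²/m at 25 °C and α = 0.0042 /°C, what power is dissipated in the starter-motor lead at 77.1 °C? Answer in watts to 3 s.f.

ρ = 0.0178 Ω·mm²/m = 1.78×10^-8 Ω·m
A = π(4.12/2 mm)² = π(2.0600e-03 m)² = 1.333e-05 m²
R₍25₎ = ρL/A = (1.78×10^-8)(5.88)/(1.333e-05) = 0.007851 Ω
R₍77.1₎ = R₍25₎(1 + αΔT) = 0.007851 × (1 + 0.0042×52.1) = 0.009569 Ω
P = I²R = (397)² × 0.009569 = 1510 W

1510 W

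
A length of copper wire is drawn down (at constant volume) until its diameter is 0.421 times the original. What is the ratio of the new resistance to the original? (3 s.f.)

Volume constant ⇒ L' = L/r² with r = 0.421. R' = ρL'/A' = ρ(L/r²)/(πr²d₀²/4) = R/r⁴.
Factor = 31.8

31.8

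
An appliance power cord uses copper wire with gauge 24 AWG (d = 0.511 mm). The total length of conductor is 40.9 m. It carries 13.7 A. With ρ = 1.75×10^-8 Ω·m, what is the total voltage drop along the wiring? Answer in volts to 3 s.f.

47.8 V

A = π(0.511/2 mm)² = π(2.5550e-04 m)² = 2.051e-07 m²
R = ρL/A = (1.75×10^-8)(40.9)/(2.051e-07) = 3.49 Ω
V = IR = 13.7 × 3.49 = 47.8 V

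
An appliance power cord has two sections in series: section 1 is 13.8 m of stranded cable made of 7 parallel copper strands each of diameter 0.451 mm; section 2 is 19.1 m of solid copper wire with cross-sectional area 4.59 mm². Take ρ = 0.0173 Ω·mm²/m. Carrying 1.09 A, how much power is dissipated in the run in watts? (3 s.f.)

0.339 W

ρ = 0.0173 Ω·mm²/m = 1.73×10^-8 Ω·m
Section 1: A_strand = π(2.2550e-04)² = 1.598e-07 m²; R₁ = ρL/(N·A_s) = (1.73×10^-8)(13.8)/(7×1.598e-07) = 0.2135 Ω
Section 2: A = 4.59 mm² = 4.590e-06 m²
R₂ = (1.73×10^-8)(19.1)/(4.590e-06) = 0.07199 Ω
R = R₁ + R₂ = 0.2855 Ω
P = I²R = (1.09)² × 0.2855 = 0.339 W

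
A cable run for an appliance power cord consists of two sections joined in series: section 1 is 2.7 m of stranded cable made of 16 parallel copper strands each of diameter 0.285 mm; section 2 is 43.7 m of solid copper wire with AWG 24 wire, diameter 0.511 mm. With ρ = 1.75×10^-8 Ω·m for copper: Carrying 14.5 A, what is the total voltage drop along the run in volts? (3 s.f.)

Section 1: A_strand = π(1.4250e-04)² = 6.379e-08 m²; R₁ = ρL/(N·A_s) = (1.75×10^-8)(2.7)/(16×6.379e-08) = 0.04629 Ω
Section 2: A = π(0.511/2 mm)² = π(2.5550e-04 m)² = 2.051e-07 m²
R₂ = (1.75×10^-8)(43.7)/(2.051e-07) = 3.729 Ω
R = R₁ + R₂ = 3.775 Ω
V = IR = 14.5 × 3.775 = 54.7 V

54.7 V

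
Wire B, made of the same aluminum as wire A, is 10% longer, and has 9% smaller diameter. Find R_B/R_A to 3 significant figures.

1.33

R ∝ L/d², so R_B/R_A = (1 + 10/100) × (1 − 9/100)⁻²
= 1.1 × 1.208 = 1.33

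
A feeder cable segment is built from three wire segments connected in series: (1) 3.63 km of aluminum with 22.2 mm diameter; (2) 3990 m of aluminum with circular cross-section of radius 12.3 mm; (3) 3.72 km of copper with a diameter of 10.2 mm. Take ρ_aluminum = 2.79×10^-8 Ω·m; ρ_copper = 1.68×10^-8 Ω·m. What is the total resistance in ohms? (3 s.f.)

Seg 1: A = π(d/2)² = π(1.1100e-02 m)² = 3.871e-04 m²
R_1 = (2.79×10^-8)(3630)/(3.871e-04) = 0.2616 Ω
Seg 2: A = πr² = π(1.2300e-02 m)² = 4.753e-04 m²
R_2 = (2.79×10^-8)(3990)/(4.753e-04) = 0.2342 Ω
Seg 3: A = π(d/2)² = π(5.1000e-03 m)² = 8.171e-05 m²
R_3 = (1.68×10^-8)(3720)/(8.171e-05) = 0.7648 Ω
R_total = R_1 + R_2 + R_3 = 1.26 Ω

1.26 Ω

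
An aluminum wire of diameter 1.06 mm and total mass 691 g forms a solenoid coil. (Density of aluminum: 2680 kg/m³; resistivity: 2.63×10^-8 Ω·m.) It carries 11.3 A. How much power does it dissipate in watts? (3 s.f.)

1110 W

A = π(d/2)² = π(5.3000e-04 m)² = 8.8247e-07 m²
L = m/(density·A) = 0.691/(2680×8.8247e-07) = 292.2 m
R = ρL/A = (2.63×10^-8)(292.2)/(8.8247e-07) = 8.708 Ω
P = I²R = (11.3)² × 8.708 = 1110 W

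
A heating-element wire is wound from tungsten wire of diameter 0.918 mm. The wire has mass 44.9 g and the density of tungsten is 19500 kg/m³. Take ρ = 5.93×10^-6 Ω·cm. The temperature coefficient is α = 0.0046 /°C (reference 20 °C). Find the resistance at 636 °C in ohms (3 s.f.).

ρ = 5.93×10^-6 Ω·cm = 5.93×10^-8 Ω·m
A = π(d/2)² = π(4.5900e-04 m)² = 6.6187e-07 m²
L = m/(density·A) = 0.0449/(19500×6.6187e-07) = 3.479 m
R = ρL/A = (5.93×10^-8)(3.479)/(6.6187e-07) = 0.3117 Ω
R(636 °C) = 0.3117 × (1 + 0.0046×616) = 1.19 Ω

1.19 Ω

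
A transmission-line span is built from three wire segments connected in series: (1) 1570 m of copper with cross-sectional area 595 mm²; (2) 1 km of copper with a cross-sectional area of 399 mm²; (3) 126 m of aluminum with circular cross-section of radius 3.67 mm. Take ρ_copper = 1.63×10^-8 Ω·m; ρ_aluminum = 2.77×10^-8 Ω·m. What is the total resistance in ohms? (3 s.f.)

0.166 Ω

Seg 1: A = 595 mm² = 5.950e-04 m²
R_1 = (1.63×10^-8)(1570)/(5.950e-04) = 0.04301 Ω
Seg 2: A = 399 mm² = 3.990e-04 m²
R_2 = (1.63×10^-8)(1000)/(3.990e-04) = 0.04085 Ω
Seg 3: A = πr² = π(3.6700e-03 m)² = 4.231e-05 m²
R_3 = (2.77×10^-8)(126)/(4.231e-05) = 0.08248 Ω
R_total = R_1 + R_2 + R_3 = 0.166 Ω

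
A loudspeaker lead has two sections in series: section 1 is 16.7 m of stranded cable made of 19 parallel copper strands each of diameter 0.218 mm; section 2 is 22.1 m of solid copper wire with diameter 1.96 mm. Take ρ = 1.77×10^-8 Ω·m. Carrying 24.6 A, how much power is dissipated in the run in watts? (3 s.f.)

331 W

Section 1: A_strand = π(1.0900e-04)² = 3.733e-08 m²; R₁ = ρL/(N·A_s) = (1.77×10^-8)(16.7)/(19×3.733e-08) = 0.4168 Ω
Section 2: A = π(d/2)² = π(9.8000e-04 m)² = 3.017e-06 m²
R₂ = (1.77×10^-8)(22.1)/(3.017e-06) = 0.1296 Ω
R = R₁ + R₂ = 0.5465 Ω
P = I²R = (24.6)² × 0.5465 = 331 W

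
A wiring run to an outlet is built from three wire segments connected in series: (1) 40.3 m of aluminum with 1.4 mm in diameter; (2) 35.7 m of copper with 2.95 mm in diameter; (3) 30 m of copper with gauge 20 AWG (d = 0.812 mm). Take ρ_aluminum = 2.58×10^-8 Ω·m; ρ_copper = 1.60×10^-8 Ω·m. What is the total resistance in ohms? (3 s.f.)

1.69 Ω

Seg 1: A = π(d/2)² = π(7.0000e-04 m)² = 1.539e-06 m²
R_1 = (2.58×10^-8)(40.3)/(1.539e-06) = 0.6754 Ω
Seg 2: A = π(d/2)² = π(1.4750e-03 m)² = 6.835e-06 m²
R_2 = (1.60×10^-8)(35.7)/(6.835e-06) = 0.08357 Ω
Seg 3: A = π(0.812/2 mm)² = π(4.0600e-04 m)² = 5.178e-07 m²
R_3 = (1.60×10^-8)(30)/(5.178e-07) = 0.9269 Ω
R_total = R_1 + R_2 + R_3 = 1.69 Ω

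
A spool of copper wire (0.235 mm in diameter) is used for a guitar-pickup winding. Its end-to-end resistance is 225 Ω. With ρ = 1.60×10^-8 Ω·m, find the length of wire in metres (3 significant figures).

A = π(d/2)² = π(1.1750e-04 m)² = 4.337e-08 m²
L = RA/ρ = (225)(4.337e-08)/(1.60×10^-8) = 610 m

610 m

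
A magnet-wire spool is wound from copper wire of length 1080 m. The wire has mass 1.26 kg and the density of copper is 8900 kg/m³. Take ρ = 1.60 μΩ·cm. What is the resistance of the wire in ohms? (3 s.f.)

132 Ω

ρ = 1.60 μΩ·cm = 1.60×10^-8 Ω·m
A = m/(density·L) = 1.26/(8900×1080) = 1.3109e-07 m²
R = ρL/A = (1.60×10^-8)(1080)/(1.3109e-07) = 132 Ω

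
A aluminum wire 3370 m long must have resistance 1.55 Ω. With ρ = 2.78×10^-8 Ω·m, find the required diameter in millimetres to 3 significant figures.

A = ρL/R = (2.78×10^-8)(3370)/(1.55) = 6.044e-05 m²
d = 2√(A/π) = 8.773e-03 m = 8.77 mm

8.77 mm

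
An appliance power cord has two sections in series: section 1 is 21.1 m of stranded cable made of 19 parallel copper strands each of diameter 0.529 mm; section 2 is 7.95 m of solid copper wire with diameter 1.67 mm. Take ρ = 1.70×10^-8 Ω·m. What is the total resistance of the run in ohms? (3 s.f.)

0.148 Ω

Section 1: A_strand = π(2.6450e-04)² = 2.198e-07 m²; R₁ = ρL/(N·A_s) = (1.70×10^-8)(21.1)/(19×2.198e-07) = 0.0859 Ω
Section 2: A = π(d/2)² = π(8.3500e-04 m)² = 2.190e-06 m²
R₂ = (1.70×10^-8)(7.95)/(2.190e-06) = 0.0617 Ω
R = R₁ + R₂ = 0.148 Ω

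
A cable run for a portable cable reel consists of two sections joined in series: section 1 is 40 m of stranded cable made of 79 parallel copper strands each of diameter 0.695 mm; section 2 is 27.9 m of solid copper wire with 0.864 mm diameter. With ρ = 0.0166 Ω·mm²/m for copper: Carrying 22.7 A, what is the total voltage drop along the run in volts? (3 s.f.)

ρ = 0.0166 Ω·mm²/m = 1.66×10^-8 Ω·m
Section 1: A_strand = π(3.4750e-04)² = 3.794e-07 m²; R₁ = ρL/(N·A_s) = (1.66×10^-8)(40)/(79×3.794e-07) = 0.02216 Ω
Section 2: A = π(d/2)² = π(4.3200e-04 m)² = 5.863e-07 m²
R₂ = (1.66×10^-8)(27.9)/(5.863e-07) = 0.7899 Ω
R = R₁ + R₂ = 0.8121 Ω
V = IR = 22.7 × 0.8121 = 18.4 V

18.4 V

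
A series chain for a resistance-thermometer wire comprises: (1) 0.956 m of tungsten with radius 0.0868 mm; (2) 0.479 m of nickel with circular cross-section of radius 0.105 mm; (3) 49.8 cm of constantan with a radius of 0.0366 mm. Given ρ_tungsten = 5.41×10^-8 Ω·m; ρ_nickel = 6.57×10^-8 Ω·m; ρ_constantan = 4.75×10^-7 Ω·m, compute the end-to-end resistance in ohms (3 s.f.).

59.3 Ω

Seg 1: A = πr² = π(8.6800e-05 m)² = 2.367e-08 m²
R_1 = (5.41×10^-8)(0.956)/(2.367e-08) = 2.185 Ω
Seg 2: A = πr² = π(1.0500e-04 m)² = 3.464e-08 m²
R_2 = (6.57×10^-8)(0.479)/(3.464e-08) = 0.9086 Ω
Seg 3: A = πr² = π(3.6600e-05 m)² = 4.208e-09 m²
R_3 = (4.75×10^-7)(0.498)/(4.208e-09) = 56.21 Ω
R_total = R_1 + R_2 + R_3 = 59.3 Ω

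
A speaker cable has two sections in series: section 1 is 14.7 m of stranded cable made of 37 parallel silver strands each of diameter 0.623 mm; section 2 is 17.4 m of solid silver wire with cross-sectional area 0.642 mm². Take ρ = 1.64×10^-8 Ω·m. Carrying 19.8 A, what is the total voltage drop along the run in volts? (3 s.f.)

9.22 V

Section 1: A_strand = π(3.1150e-04)² = 3.048e-07 m²; R₁ = ρL/(N·A_s) = (1.64×10^-8)(14.7)/(37×3.048e-07) = 0.02137 Ω
Section 2: A = 0.642 mm² = 6.420e-07 m²
R₂ = (1.64×10^-8)(17.4)/(6.420e-07) = 0.4445 Ω
R = R₁ + R₂ = 0.4659 Ω
V = IR = 19.8 × 0.4659 = 9.22 V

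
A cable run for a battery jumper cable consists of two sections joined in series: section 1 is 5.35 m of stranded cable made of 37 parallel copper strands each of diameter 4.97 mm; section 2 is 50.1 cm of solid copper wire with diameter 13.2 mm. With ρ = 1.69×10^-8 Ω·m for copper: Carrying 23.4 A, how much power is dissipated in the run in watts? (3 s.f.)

Section 1: A_strand = π(2.4850e-03)² = 1.940e-05 m²; R₁ = ρL/(N·A_s) = (1.69×10^-8)(5.35)/(37×1.940e-05) = 1.260×10^-4 Ω
Section 2: A = π(d/2)² = π(6.6000e-03 m)² = 1.368e-04 m²
R₂ = (1.69×10^-8)(0.501)/(1.368e-04) = 6.187×10^-5 Ω
R = R₁ + R₂ = 1.878×10^-4 Ω
P = I²R = (23.4)² × 1.878×10^-4 = 0.103 W

0.103 W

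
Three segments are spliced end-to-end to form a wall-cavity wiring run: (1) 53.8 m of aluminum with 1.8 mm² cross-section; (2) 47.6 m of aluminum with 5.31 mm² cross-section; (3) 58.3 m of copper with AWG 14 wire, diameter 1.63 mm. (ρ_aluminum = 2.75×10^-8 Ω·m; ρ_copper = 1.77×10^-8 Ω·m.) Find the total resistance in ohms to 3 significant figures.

Seg 1: A = 1.8 mm² = 1.800e-06 m²
R_1 = (2.75×10^-8)(53.8)/(1.800e-06) = 0.8219 Ω
Seg 2: A = 5.31 mm² = 5.310e-06 m²
R_2 = (2.75×10^-8)(47.6)/(5.310e-06) = 0.2465 Ω
Seg 3: A = π(1.63/2 mm)² = π(8.1500e-04 m)² = 2.087e-06 m²
R_3 = (1.77×10^-8)(58.3)/(2.087e-06) = 0.4945 Ω
R_total = R_1 + R_2 + R_3 = 1.56 Ω

1.56 Ω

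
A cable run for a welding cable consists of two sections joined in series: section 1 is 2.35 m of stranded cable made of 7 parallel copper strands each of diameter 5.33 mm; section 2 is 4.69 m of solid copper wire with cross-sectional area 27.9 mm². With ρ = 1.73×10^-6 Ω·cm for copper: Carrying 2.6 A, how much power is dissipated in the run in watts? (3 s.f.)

ρ = 1.73×10^-6 Ω·cm = 1.73×10^-8 Ω·m
Section 1: A_strand = π(2.6650e-03)² = 2.231e-05 m²; R₁ = ρL/(N·A_s) = (1.73×10^-8)(2.35)/(7×2.231e-05) = 2.603×10^-4 Ω
Section 2: A = 27.9 mm² = 2.790e-05 m²
R₂ = (1.73×10^-8)(4.69)/(2.790e-05) = 0.002908 Ω
R = R₁ + R₂ = 0.003168 Ω
P = I²R = (2.6)² × 0.003168 = 0.0214 W

0.0214 W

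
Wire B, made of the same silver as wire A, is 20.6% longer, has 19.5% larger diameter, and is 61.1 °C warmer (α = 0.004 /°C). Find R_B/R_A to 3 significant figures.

1.05

R ∝ ρL/d² with ρ ∝ (1+αΔT), so R_B/R_A = (1 + 20.6/100) × (1 + 19.5/100)⁻² × (1 + 0.004×61.1)
= 1.206 × 0.7003 × 1.244 = 1.05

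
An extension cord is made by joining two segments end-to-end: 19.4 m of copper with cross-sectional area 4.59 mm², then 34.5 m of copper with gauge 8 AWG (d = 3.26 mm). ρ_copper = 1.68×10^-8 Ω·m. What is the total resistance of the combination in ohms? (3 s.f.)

Segment 1: A = 4.59 mm² = 4.590e-06 m²
R₁ = ρL/A = (1.68×10^-8)(19.4)/(4.590e-06) = 0.07101 Ω
Segment 2: A = π(3.26/2 mm)² = π(1.6300e-03 m)² = 8.347e-06 m²
R₂ = (1.68×10^-8)(34.5)/(8.347e-06) = 0.06944 Ω
R = R₁ + R₂ = 0.140 Ω

0.140 Ω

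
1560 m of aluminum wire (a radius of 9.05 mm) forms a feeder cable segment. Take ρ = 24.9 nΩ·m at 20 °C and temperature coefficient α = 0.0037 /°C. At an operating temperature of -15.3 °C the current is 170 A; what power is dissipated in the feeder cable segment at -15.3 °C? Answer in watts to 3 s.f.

ρ = 24.9 nΩ·m = 2.49×10^-8 Ω·m
A = πr² = π(9.0500e-03 m)² = 2.573e-04 m²
R₍20₎ = ρL/A = (2.49×10^-8)(1560)/(2.573e-04) = 0.151 Ω
R₍-15.3₎ = R₍20₎(1 + αΔT) = 0.151 × (1 + 0.0037×-35.3) = 0.1312 Ω
P = I²R = (170)² × 0.1312 = 3790 W

3790 W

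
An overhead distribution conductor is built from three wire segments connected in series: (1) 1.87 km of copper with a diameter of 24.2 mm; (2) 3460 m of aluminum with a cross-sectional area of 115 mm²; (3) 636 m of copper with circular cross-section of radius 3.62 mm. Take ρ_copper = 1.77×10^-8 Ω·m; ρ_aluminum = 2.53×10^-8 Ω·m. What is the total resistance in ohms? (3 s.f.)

Seg 1: A = π(d/2)² = π(1.2100e-02 m)² = 4.600e-04 m²
R_1 = (1.77×10^-8)(1870)/(4.600e-04) = 0.07196 Ω
Seg 2: A = 115 mm² = 1.150e-04 m²
R_2 = (2.53×10^-8)(3460)/(1.150e-04) = 0.7612 Ω
Seg 3: A = πr² = π(3.6200e-03 m)² = 4.117e-05 m²
R_3 = (1.77×10^-8)(636)/(4.117e-05) = 0.2734 Ω
R_total = R_1 + R_2 + R_3 = 1.11 Ω

1.11 Ω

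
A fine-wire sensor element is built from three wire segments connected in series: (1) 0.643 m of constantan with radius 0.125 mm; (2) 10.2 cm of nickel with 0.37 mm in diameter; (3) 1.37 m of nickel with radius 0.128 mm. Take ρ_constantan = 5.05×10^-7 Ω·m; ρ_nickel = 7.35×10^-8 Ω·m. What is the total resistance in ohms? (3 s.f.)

Seg 1: A = πr² = π(1.2500e-04 m)² = 4.909e-08 m²
R_1 = (5.05×10^-7)(0.643)/(4.909e-08) = 6.615 Ω
Seg 2: A = π(d/2)² = π(1.8500e-04 m)² = 1.075e-07 m²
R_2 = (7.35×10^-8)(0.102)/(1.075e-07) = 0.06973 Ω
Seg 3: A = πr² = π(1.2800e-04 m)² = 5.147e-08 m²
R_3 = (7.35×10^-8)(1.37)/(5.147e-08) = 1.956 Ω
R_total = R_1 + R_2 + R_3 = 8.64 Ω

8.64 Ω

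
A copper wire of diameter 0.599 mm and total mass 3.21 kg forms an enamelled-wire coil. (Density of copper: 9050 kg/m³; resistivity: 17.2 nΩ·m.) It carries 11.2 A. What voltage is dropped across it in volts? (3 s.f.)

ρ = 17.2 nΩ·m = 1.72×10^-8 Ω·m
A = π(d/2)² = π(2.9950e-04 m)² = 2.8180e-07 m²
L = m/(density·A) = 3.21/(9050×2.8180e-07) = 1259 m
R = ρL/A = (1.72×10^-8)(1259)/(2.8180e-07) = 76.82 Ω
V = IR = 11.2 × 76.82 = 860 V

860 V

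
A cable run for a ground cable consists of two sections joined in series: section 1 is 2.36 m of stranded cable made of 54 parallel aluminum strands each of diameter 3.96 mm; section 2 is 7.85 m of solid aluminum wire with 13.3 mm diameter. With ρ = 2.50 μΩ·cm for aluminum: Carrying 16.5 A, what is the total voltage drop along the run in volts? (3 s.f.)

ρ = 2.50 μΩ·cm = 2.50×10^-8 Ω·m
Section 1: A_strand = π(1.9800e-03)² = 1.232e-05 m²; R₁ = ρL/(N·A_s) = (2.50×10^-8)(2.36)/(54×1.232e-05) = 8.871×10^-5 Ω
Section 2: A = π(d/2)² = π(6.6500e-03 m)² = 1.389e-04 m²
R₂ = (2.50×10^-8)(7.85)/(1.389e-04) = 0.001413 Ω
R = R₁ + R₂ = 0.001501 Ω
V = IR = 16.5 × 0.001501 = 0.0248 V

0.0248 V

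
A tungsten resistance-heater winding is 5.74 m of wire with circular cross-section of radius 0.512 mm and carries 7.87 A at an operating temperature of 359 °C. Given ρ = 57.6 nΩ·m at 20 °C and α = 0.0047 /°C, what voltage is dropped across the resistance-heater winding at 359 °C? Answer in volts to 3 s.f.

ρ = 57.6 nΩ·m = 5.76×10^-8 Ω·m
A = πr² = π(5.1200e-04 m)² = 8.235e-07 m²
R₍20₎ = ρL/A = (5.76×10^-8)(5.74)/(8.235e-07) = 0.4015 Ω
R₍359₎ = R₍20₎(1 + αΔT) = 0.4015 × (1 + 0.0047×339) = 1.041 Ω
V = IR = 7.87 × 1.041 = 8.19 V

8.19 V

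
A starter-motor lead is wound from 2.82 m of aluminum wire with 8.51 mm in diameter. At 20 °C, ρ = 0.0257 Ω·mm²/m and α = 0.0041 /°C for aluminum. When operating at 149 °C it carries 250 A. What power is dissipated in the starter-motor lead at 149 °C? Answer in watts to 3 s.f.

ρ = 0.0257 Ω·mm²/m = 2.57×10^-8 Ω·m
A = π(d/2)² = π(4.2550e-03 m)² = 5.688e-05 m²
R₍20₎ = ρL/A = (2.57×10^-8)(2.82)/(5.688e-05) = 0.001274 Ω
R₍149₎ = R₍20₎(1 + αΔT) = 0.001274 × (1 + 0.0041×129) = 0.001948 Ω
P = I²R = (250)² × 0.001948 = 122 W

122 W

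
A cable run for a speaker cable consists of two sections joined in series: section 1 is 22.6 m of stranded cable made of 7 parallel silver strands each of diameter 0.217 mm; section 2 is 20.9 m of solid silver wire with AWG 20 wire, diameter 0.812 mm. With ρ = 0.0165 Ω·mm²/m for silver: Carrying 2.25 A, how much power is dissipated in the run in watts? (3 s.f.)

ρ = 0.0165 Ω·mm²/m = 1.65×10^-8 Ω·m
Section 1: A_strand = π(1.0850e-04)² = 3.698e-08 m²; R₁ = ρL/(N·A_s) = (1.65×10^-8)(22.6)/(7×3.698e-08) = 1.44 Ω
Section 2: A = π(0.812/2 mm)² = π(4.0600e-04 m)² = 5.178e-07 m²
R₂ = (1.65×10^-8)(20.9)/(5.178e-07) = 0.6659 Ω
R = R₁ + R₂ = 2.106 Ω
P = I²R = (2.25)² × 2.106 = 10.7 W

10.7 W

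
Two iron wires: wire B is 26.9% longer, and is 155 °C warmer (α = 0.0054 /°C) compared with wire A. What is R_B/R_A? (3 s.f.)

2.33

R ∝ ρL/d² with ρ ∝ (1+αΔT), so R_B/R_A = (1 + 26.9/100) × (1 + 0.0054×155)
= 1.269 × 1.837 = 2.33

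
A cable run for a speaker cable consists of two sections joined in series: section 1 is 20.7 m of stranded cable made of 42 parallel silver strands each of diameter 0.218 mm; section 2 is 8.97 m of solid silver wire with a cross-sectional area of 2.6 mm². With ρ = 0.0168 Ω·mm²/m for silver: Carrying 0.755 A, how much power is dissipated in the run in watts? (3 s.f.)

ρ = 0.0168 Ω·mm²/m = 1.68×10^-8 Ω·m
Section 1: A_strand = π(1.0900e-04)² = 3.733e-08 m²; R₁ = ρL/(N·A_s) = (1.68×10^-8)(20.7)/(42×3.733e-08) = 0.2218 Ω
Section 2: A = 2.6 mm² = 2.600e-06 m²
R₂ = (1.68×10^-8)(8.97)/(2.600e-06) = 0.05796 Ω
R = R₁ + R₂ = 0.2798 Ω
P = I²R = (0.755)² × 0.2798 = 0.159 W

0.159 W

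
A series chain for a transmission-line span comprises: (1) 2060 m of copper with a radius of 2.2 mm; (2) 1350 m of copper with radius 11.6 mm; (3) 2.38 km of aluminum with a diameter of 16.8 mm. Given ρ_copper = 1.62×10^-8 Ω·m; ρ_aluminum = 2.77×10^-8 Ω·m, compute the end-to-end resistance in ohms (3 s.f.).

Seg 1: A = πr² = π(2.2000e-03 m)² = 1.521e-05 m²
R_1 = (1.62×10^-8)(2060)/(1.521e-05) = 2.195 Ω
Seg 2: A = πr² = π(1.1600e-02 m)² = 4.227e-04 m²
R_2 = (1.62×10^-8)(1350)/(4.227e-04) = 0.05173 Ω
Seg 3: A = π(d/2)² = π(8.4000e-03 m)² = 2.217e-04 m²
R_3 = (2.77×10^-8)(2380)/(2.217e-04) = 0.2974 Ω
R_total = R_1 + R_2 + R_3 = 2.54 Ω

2.54 Ω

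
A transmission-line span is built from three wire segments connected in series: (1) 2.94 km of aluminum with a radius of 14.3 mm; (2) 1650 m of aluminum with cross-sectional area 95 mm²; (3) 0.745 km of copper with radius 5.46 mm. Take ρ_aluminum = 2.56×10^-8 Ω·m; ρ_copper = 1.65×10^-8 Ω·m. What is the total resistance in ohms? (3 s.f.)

0.693 Ω

Seg 1: A = πr² = π(1.4300e-02 m)² = 6.424e-04 m²
R_1 = (2.56×10^-8)(2940)/(6.424e-04) = 0.1172 Ω
Seg 2: A = 95 mm² = 9.500e-05 m²
R_2 = (2.56×10^-8)(1650)/(9.500e-05) = 0.4446 Ω
Seg 3: A = πr² = π(5.4600e-03 m)² = 9.366e-05 m²
R_3 = (1.65×10^-8)(745)/(9.366e-05) = 0.1313 Ω
R_total = R_1 + R_2 + R_3 = 0.693 Ω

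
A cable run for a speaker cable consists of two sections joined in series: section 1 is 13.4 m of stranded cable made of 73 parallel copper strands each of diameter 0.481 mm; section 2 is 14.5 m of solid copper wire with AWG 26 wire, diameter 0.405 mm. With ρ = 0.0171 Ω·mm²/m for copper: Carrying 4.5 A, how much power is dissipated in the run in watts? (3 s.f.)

39.3 W

ρ = 0.0171 Ω·mm²/m = 1.71×10^-8 Ω·m
Section 1: A_strand = π(2.4050e-04)² = 1.817e-07 m²; R₁ = ρL/(N·A_s) = (1.71×10^-8)(13.4)/(73×1.817e-07) = 0.01727 Ω
Section 2: A = π(0.405/2 mm)² = π(2.0250e-04 m)² = 1.288e-07 m²
R₂ = (1.71×10^-8)(14.5)/(1.288e-07) = 1.925 Ω
R = R₁ + R₂ = 1.942 Ω
P = I²R = (4.5)² × 1.942 = 39.3 W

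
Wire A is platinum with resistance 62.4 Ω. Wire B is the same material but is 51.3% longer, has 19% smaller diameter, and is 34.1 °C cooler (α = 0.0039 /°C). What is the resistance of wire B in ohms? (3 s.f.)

R ∝ ρL/d² with ρ ∝ (1+αΔT), so R_B/R_A = (1 + 51.3/100) × (1 − 19/100)⁻² × (1 − 0.0039×34.1)
= 1.513 × 1.524 × 0.867 = 1.999
R_B = 1.999 × 62.4 = 125 Ω

125 Ω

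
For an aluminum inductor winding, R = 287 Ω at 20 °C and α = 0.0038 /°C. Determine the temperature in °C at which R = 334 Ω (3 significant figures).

63.1 °C

R = R₀(1 + α(T − T₀)) ⇒ T = T₀ + (R/R₀ − 1)/α
T = 20 + (334/287 − 1)/0.0038 = 20 + (0.1638)/0.0038 = 63.1 °C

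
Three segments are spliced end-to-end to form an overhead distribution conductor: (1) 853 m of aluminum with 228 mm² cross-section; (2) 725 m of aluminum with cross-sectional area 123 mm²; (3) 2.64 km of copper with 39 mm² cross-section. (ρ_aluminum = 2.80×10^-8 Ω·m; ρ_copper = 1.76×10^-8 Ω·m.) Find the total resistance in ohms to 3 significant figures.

1.46 Ω

Seg 1: A = 228 mm² = 2.280e-04 m²
R_1 = (2.80×10^-8)(853)/(2.280e-04) = 0.1048 Ω
Seg 2: A = 123 mm² = 1.230e-04 m²
R_2 = (2.80×10^-8)(725)/(1.230e-04) = 0.165 Ω
Seg 3: A = 39 mm² = 3.900e-05 m²
R_3 = (1.76×10^-8)(2640)/(3.900e-05) = 1.191 Ω
R_total = R_1 + R_2 + R_3 = 1.46 Ω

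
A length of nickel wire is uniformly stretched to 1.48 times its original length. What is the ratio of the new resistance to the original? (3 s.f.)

2.19

Volume constant ⇒ A' = A/k with k = 1.48. R' = ρ(kL)/(A/k) = k²R.
Factor = 2.19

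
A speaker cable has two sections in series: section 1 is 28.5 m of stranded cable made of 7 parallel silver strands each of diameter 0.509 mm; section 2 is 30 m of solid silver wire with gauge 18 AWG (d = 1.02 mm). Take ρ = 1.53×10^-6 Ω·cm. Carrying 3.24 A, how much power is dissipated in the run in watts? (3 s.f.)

ρ = 1.53×10^-6 Ω·cm = 1.53×10^-8 Ω·m
Section 1: A_strand = π(2.5450e-04)² = 2.035e-07 m²; R₁ = ρL/(N·A_s) = (1.53×10^-8)(28.5)/(7×2.035e-07) = 0.3061 Ω
Section 2: A = π(1.02/2 mm)² = π(5.1000e-04 m)² = 8.171e-07 m²
R₂ = (1.53×10^-8)(30)/(8.171e-07) = 0.5617 Ω
R = R₁ + R₂ = 0.8679 Ω
P = I²R = (3.24)² × 0.8679 = 9.11 W

9.11 W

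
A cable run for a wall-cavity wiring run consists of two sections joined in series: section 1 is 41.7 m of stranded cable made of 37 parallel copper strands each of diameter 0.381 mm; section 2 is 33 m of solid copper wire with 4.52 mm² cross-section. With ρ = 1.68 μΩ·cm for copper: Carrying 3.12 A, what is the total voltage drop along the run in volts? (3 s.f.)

0.901 V

ρ = 1.68 μΩ·cm = 1.68×10^-8 Ω·m
Section 1: A_strand = π(1.9050e-04)² = 1.140e-07 m²; R₁ = ρL/(N·A_s) = (1.68×10^-8)(41.7)/(37×1.140e-07) = 0.1661 Ω
Section 2: A = 4.52 mm² = 4.520e-06 m²
R₂ = (1.68×10^-8)(33)/(4.520e-06) = 0.1227 Ω
R = R₁ + R₂ = 0.2887 Ω
V = IR = 3.12 × 0.2887 = 0.901 V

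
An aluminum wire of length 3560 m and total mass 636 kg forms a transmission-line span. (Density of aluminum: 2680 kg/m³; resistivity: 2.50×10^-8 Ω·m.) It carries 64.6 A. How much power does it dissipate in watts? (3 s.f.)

5570 W

A = m/(density·L) = 636/(2680×3560) = 6.6661e-05 m²
R = ρL/A = (2.50×10^-8)(3560)/(6.6661e-05) = 1.335 Ω
P = I²R = (64.6)² × 1.335 = 5570 W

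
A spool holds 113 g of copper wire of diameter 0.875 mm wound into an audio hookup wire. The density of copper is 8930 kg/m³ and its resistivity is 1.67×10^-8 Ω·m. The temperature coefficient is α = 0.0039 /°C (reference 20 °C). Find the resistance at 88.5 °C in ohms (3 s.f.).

0.741 Ω

A = π(d/2)² = π(4.3750e-04 m)² = 6.0132e-07 m²
L = m/(density·A) = 0.113/(8930×6.0132e-07) = 21.04 m
R = ρL/A = (1.67×10^-8)(21.04)/(6.0132e-07) = 0.5844 Ω
R(88.5 °C) = 0.5844 × (1 + 0.0039×68.5) = 0.741 Ω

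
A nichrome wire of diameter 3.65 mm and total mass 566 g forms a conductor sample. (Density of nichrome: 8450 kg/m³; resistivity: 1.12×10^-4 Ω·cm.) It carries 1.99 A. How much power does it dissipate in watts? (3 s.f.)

2.71 W

ρ = 1.12×10^-4 Ω·cm = 1.12×10^-6 Ω·m
A = π(d/2)² = π(1.8250e-03 m)² = 1.0463e-05 m²
L = m/(density·A) = 0.566/(8450×1.0463e-05) = 6.402 m
R = ρL/A = (1.12×10^-6)(6.402)/(1.0463e-05) = 0.6852 Ω
P = I²R = (1.99)² × 0.6852 = 2.71 W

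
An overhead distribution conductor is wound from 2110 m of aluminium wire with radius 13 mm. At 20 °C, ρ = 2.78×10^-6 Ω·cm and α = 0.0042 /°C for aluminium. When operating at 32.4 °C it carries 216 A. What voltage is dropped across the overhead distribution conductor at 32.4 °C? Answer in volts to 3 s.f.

25.1 V

ρ = 2.78×10^-6 Ω·cm = 2.78×10^-8 Ω·m
A = πr² = π(1.3000e-02 m)² = 5.309e-04 m²
R₍20₎ = ρL/A = (2.78×10^-8)(2110)/(5.309e-04) = 0.1105 Ω
R₍32.4₎ = R₍20₎(1 + αΔT) = 0.1105 × (1 + 0.0042×12.4) = 0.1162 Ω
V = IR = 216 × 0.1162 = 25.1 V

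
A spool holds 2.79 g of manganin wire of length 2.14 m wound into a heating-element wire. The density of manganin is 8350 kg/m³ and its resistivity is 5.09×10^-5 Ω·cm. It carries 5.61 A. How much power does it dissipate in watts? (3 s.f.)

ρ = 5.09×10^-5 Ω·cm = 5.09×10^-7 Ω·m
A = m/(density·L) = 0.00279/(8350×2.14) = 1.5614e-07 m²
R = ρL/A = (5.09×10^-7)(2.14)/(1.5614e-07) = 6.976 Ω
P = I²R = (5.61)² × 6.976 = 220 W

220 W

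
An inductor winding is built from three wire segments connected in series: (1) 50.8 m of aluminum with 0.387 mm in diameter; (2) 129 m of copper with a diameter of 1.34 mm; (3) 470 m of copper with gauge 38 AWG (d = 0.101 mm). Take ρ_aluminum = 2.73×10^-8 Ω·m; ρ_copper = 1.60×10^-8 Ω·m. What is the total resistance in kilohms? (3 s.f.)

0.952 kΩ

Seg 1: A = π(d/2)² = π(1.9350e-04 m)² = 1.176e-07 m²
R_1 = (2.73×10^-8)(50.8)/(1.176e-07) = 11.79 Ω
Seg 2: A = π(d/2)² = π(6.7000e-04 m)² = 1.410e-06 m²
R_2 = (1.60×10^-8)(129)/(1.410e-06) = 1.464 Ω
Seg 3: A = π(0.101/2 mm)² = π(5.0500e-05 m)² = 8.012e-09 m²
R_3 = (1.60×10^-8)(470)/(8.012e-09) = 938.6 Ω
R_total = R_1 + R_2 + R_3 = 0.952 kΩ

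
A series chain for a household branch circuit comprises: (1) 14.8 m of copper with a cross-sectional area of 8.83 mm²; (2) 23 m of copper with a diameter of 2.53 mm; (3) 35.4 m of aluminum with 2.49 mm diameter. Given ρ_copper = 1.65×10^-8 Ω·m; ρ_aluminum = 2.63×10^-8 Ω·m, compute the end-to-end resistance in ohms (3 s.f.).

0.294 Ω

Seg 1: A = 8.83 mm² = 8.830e-06 m²
R_1 = (1.65×10^-8)(14.8)/(8.830e-06) = 0.02766 Ω
Seg 2: A = π(d/2)² = π(1.2650e-03 m)² = 5.027e-06 m²
R_2 = (1.65×10^-8)(23)/(5.027e-06) = 0.07549 Ω
Seg 3: A = π(d/2)² = π(1.2450e-03 m)² = 4.870e-06 m²
R_3 = (2.63×10^-8)(35.4)/(4.870e-06) = 0.1912 Ω
R_total = R_1 + R_2 + R_3 = 0.294 Ω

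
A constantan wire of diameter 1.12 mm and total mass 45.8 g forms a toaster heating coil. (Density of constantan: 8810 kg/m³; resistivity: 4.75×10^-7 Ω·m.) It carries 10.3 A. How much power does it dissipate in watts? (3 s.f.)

A = π(d/2)² = π(5.6000e-04 m)² = 9.8520e-07 m²
L = m/(density·A) = 0.0458/(8810×9.8520e-07) = 5.277 m
R = ρL/A = (4.75×10^-7)(5.277)/(9.8520e-07) = 2.544 Ω
P = I²R = (10.3)² × 2.544 = 270 W

270 W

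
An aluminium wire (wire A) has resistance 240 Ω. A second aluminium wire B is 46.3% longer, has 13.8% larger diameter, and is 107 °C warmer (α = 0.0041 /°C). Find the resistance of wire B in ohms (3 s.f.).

R ∝ ρL/d² with ρ ∝ (1+αΔT), so R_B/R_A = (1 + 46.3/100) × (1 + 13.8/100)⁻² × (1 + 0.0041×107)
= 1.463 × 0.7722 × 1.439 = 1.625
R_B = 1.625 × 240 = 390 Ω

390 Ω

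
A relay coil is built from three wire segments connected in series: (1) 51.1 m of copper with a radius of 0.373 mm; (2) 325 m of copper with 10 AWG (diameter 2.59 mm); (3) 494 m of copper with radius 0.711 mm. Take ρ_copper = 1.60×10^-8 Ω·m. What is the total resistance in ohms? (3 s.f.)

Seg 1: A = πr² = π(3.7300e-04 m)² = 4.371e-07 m²
R_1 = (1.60×10^-8)(51.1)/(4.371e-07) = 1.871 Ω
Seg 2: A = π(2.59/2 mm)² = π(1.2950e-03 m)² = 5.269e-06 m²
R_2 = (1.60×10^-8)(325)/(5.269e-06) = 0.987 Ω
Seg 3: A = πr² = π(7.1100e-04 m)² = 1.588e-06 m²
R_3 = (1.60×10^-8)(494)/(1.588e-06) = 4.977 Ω
R_total = R_1 + R_2 + R_3 = 7.83 Ω

7.83 Ω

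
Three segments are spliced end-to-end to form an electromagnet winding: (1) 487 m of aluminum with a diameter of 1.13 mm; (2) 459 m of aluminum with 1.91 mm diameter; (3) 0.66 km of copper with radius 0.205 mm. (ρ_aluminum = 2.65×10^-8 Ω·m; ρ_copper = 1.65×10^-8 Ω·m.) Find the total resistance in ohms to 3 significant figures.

Seg 1: A = π(d/2)² = π(5.6500e-04 m)² = 1.003e-06 m²
R_1 = (2.65×10^-8)(487)/(1.003e-06) = 12.87 Ω
Seg 2: A = π(d/2)² = π(9.5500e-04 m)² = 2.865e-06 m²
R_2 = (2.65×10^-8)(459)/(2.865e-06) = 4.245 Ω
Seg 3: A = πr² = π(2.0500e-04 m)² = 1.320e-07 m²
R_3 = (1.65×10^-8)(660)/(1.320e-07) = 82.48 Ω
R_total = R_1 + R_2 + R_3 = 99.6 Ω

99.6 Ω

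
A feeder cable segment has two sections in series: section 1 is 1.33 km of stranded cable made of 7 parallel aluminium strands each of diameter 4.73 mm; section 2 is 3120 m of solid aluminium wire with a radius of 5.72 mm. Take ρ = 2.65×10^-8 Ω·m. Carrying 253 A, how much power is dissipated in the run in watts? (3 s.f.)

69800 W

Section 1: A_strand = π(2.3650e-03)² = 1.757e-05 m²; R₁ = ρL/(N·A_s) = (2.65×10^-8)(1330)/(7×1.757e-05) = 0.2865 Ω
Section 2: A = πr² = π(5.7200e-03 m)² = 1.028e-04 m²
R₂ = (2.65×10^-8)(3120)/(1.028e-04) = 0.8044 Ω
R = R₁ + R₂ = 1.091 Ω
P = I²R = (253)² × 1.091 = 69800 W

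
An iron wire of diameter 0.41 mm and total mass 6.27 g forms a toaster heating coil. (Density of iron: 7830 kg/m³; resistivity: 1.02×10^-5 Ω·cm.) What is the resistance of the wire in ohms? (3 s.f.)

ρ = 1.02×10^-5 Ω·cm = 1.02×10^-7 Ω·m
A = π(d/2)² = π(2.0500e-04 m)² = 1.3203e-07 m²
L = m/(density·A) = 0.00627/(7830×1.3203e-07) = 6.065 m
R = ρL/A = (1.02×10^-7)(6.065)/(1.3203e-07) = 4.69 Ω

4.69 Ω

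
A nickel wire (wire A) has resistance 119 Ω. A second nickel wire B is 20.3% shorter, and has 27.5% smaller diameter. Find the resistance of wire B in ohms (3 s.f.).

180 Ω

R ∝ L/d², so R_B/R_A = (1 − 20.3/100) × (1 − 27.5/100)⁻²
= 0.797 × 1.903 = 1.516
R_B = 1.516 × 119 = 180 Ω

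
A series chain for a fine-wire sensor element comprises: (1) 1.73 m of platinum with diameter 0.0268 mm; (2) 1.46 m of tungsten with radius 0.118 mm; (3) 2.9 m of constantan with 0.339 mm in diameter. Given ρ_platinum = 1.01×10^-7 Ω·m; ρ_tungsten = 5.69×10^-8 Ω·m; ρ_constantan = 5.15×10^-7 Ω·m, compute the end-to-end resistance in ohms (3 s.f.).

328 Ω

Seg 1: A = π(d/2)² = π(1.3400e-05 m)² = 5.641e-10 m²
R_1 = (1.01×10^-7)(1.73)/(5.641e-10) = 309.7 Ω
Seg 2: A = πr² = π(1.1800e-04 m)² = 4.374e-08 m²
R_2 = (5.69×10^-8)(1.46)/(4.374e-08) = 1.899 Ω
Seg 3: A = π(d/2)² = π(1.6950e-04 m)² = 9.026e-08 m²
R_3 = (5.15×10^-7)(2.9)/(9.026e-08) = 16.55 Ω
R_total = R_1 + R_2 + R_3 = 328 Ω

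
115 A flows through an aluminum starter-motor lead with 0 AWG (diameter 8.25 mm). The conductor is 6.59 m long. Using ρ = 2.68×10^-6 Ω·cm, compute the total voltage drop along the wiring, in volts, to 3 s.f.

0.380 V

ρ = 2.68×10^-6 Ω·cm = 2.68×10^-8 Ω·m
A = π(8.25/2 mm)² = π(4.1250e-03 m)² = 5.346e-05 m²
R = ρL/A = (2.68×10^-8)(6.59)/(5.346e-05) = 0.003304 Ω
V = IR = 115 × 0.003304 = 0.380 V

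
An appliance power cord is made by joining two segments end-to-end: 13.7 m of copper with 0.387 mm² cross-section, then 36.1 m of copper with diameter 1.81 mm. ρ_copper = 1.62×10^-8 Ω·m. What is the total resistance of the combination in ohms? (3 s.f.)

0.801 Ω

Segment 1: A = 0.387 mm² = 3.870e-07 m²
R₁ = ρL/A = (1.62×10^-8)(13.7)/(3.870e-07) = 0.5735 Ω
Segment 2: A = π(d/2)² = π(9.0500e-04 m)² = 2.573e-06 m²
R₂ = (1.62×10^-8)(36.1)/(2.573e-06) = 0.2273 Ω
R = R₁ + R₂ = 0.801 Ω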